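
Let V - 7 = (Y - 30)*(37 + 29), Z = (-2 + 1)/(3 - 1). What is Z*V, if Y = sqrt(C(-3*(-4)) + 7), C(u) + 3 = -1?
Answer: 1973/2 - 33*sqrt(3) ≈ 929.34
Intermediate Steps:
C(u) = -4 (C(u) = -3 - 1 = -4)
Z = -1/2 ≈ -0.50000
Y = sqrt(3) (Y = sqrt(-4 + 7) = sqrt(3) ≈ 1.7320)
V = -1973 + 66*sqrt(3) (V = 7 + (sqrt(3) - 30)*(37 + 29) = 7 + (-30 + sqrt(3))*66 = 7 + (-1980 + 66*sqrt(3)) = -1973 + 66*sqrt(3) ≈ -1858.7)
Z*V = -(-1973 + 66*sqrt(3))/2 = 1973/2 - 33*sqrt(3)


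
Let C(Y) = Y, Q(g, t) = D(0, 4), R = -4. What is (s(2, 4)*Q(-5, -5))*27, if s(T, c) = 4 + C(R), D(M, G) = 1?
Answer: 0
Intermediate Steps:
Q(g, t) = 1
s(T, c) = 0 (s(T, c) = 4 - 4 = 0)
(s(2, 4)*Q(-5, -5))*27 = (0*1)*27 = 0*27 = 0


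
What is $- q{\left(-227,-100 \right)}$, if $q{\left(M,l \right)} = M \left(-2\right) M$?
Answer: $103058$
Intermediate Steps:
$q{\left(M,l \right)} = - 2 M^{2}$ ($q{\left(M,l \right)} = - 2 M M = - 2 M^{2}$)
$- q{\left(-227,-100 \right)} = - \left(-2\right) \left(-227\right)^{2} = - \left(-2\right) 51529 = \left(-1\right) \left(-103058\right) = 103058$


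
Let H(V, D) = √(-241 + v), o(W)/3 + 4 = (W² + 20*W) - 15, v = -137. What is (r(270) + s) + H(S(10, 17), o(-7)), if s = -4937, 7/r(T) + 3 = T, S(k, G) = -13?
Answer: -1318172/267 + 3*I*√42 ≈ -4937.0 + 19.442*I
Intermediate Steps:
o(W) = -57 + 3*W² + 60*W (o(W) = -12 + 3*((W² + 20*W) - 15) = -12 + 3*(-15 + W² + 20*W) = -12 + (-45 + 3*W² + 60*W) = -57 + 3*W² + 60*W)
r(T) = 7/(-3 + T)
H(V, D) = 3*I*√42 (H(V, D) = √(-241 - 137) = √(-378) = 3*I*√42)
(r(270) + s) + H(S(10, 17), o(-7)) = (7/(-3 + 270) - 4937) + 3*I*√42 = (7/267 - 4937) + 3*I*√42 = -1318172/267 + 3*I*√42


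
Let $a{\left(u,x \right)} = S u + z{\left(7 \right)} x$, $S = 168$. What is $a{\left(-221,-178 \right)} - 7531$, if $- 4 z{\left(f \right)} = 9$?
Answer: $- \frac{88517}{2} \approx -44259.0$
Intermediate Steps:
$z{\left(f \right)} = - \frac{9}{4}$ ($z{\left(f \right)} = \left(- \frac{1}{4}\right) 9 = - \frac{9}{4}$)
$a{\left(u,x \right)} = 168 u - \frac{9 x}{4}$
$a{\left(-221,-178 \right)} - 7531 = \left(168 \left(-221\right) - - \frac{801}{2}\right) - 7531 = \left(-37128 + \frac{801}{2}\right) - 7531 = - \frac{73455}{2} - 7531 = - \frac{88517}{2}$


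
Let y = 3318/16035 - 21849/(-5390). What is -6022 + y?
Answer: -34673673171/5761910 ≈ -6017.7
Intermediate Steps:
y = 24548849/5761910 (y = 3318*(1/16035) - 21849*(-1/5390) = 1106/5345 + 21849/5390 = 24548849/5761910 ≈ 4.2605)
-6022 + y = -6022 + 24548849/5761910 = -34673673171/5761910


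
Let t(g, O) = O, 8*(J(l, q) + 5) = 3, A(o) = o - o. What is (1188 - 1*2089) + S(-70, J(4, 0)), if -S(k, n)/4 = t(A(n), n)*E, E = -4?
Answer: -975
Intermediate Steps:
A(o) = 0
J(l, q) = -37/8 (J(l, q) = -5 + (1/8)*3 = -5 + 3/8 = -37/8)
S(k, n) = 16*n (S(k, n) = -4*n*(-4) = -(-16)*n = 16*n)
(1188 - 1*2089) + S(-70, J(4, 0)) = (1188 - 1*2089) + 16*(-37/8) = (1188 - 2089) - 74 = -901 - 74 = -975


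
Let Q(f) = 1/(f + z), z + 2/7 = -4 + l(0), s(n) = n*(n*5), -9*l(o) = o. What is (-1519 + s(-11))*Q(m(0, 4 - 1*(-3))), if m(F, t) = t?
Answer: -6398/19 ≈ -336.74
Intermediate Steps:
l(o) = -o/9
s(n) = 5*n² (s(n) = n*(5*n) = 5*n²)
z = -30/7 (z = -2/7 + (-4 - ⅑*0) = -2/7 + (-4 + 0) = -2/7 - 4 = -30/7 ≈ -4.2857)
Q(f) = 1/(-30/7 + f) (Q(f) = 1/(f - 30/7) = 1/(-30/7 + f))
(-1519 + s(-11))*Q(m(0, 4 - 1*(-3))) = (-1519 + 5*(-11)²)*(7/(-30 + 7*(4 - 1*(-3)))) = (-1519 + 5*121)*(7/(-30 + 7*(4 + 3))) = (-1519 + 605)*(7/(-30 + 7*7)) = -6398/(-30 + 49) = -6398/19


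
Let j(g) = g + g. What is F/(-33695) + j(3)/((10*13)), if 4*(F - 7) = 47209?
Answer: -533213/1752140 ≈ -0.30432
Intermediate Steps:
F = 47237/4 (F = 7 + (1/4)*47209 = 7 + 47209/4 = 47237/4 ≈ 11809.)
j(g) = 2*g
F/(-33695) + j(3)/((10*13)) = (47237/4)/(-33695) + (2*3)/((10*13)) = (47237/4)*(-1/33695) + 6/130 = -47237/134780 + 6*(1/130) = -47237/134780 + 3/65 = -533213/1752140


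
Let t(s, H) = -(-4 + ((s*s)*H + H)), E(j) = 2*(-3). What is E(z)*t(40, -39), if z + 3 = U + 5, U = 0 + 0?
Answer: -374658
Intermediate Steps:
U = 0
z = 2 (z = -3 + (0 + 5) = -3 + 5 = 2)
E(j) = -6
t(s, H) = 4 - H - H*s² (t(s, H) = -(-4 + (s²*H + H)) = -(-4 + (H*s² + H)) = -(-4 + (H + H*s²)) = -(-4 + H + H*s²) = 4 - H - H*s²)
E(z)*t(40, -39) = -6*(4 - 1*(-39) - 1*(-39)*40²) = -6*(4 + 39 - 1*(-39)*1600) = -6*(4 + 39 + 62400) = -6*62443 = -374658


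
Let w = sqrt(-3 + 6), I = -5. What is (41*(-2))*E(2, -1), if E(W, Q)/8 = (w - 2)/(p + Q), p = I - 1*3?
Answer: -1312/9 + 656*sqrt(3)/9 ≈ -19.531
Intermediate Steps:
p = -8 (p = -5 - 1*3 = -5 - 3 = -8)
w = sqrt(3) ≈ 1.7320
E(W, Q) = 8*(-2 + sqrt(3))/(-8 + Q) (E(W, Q) = 8*((sqrt(3) - 2)/(-8 + Q)) = 8*((-2 + sqrt(3))/(-8 + Q)) = 8*(-2 + sqrt(3))/(-8 + Q))
(41*(-2))*E(2, -1) = (41*(-2))*(8*(-2 + sqrt(3))/(-8 - 1)) = -656*(-2 + sqrt(3))/(-9) = -656*(-1)*(-2 + sqrt(3))/9 = -82*(16/9 - 8*sqrt(3)/9) = -1312/9 + 656*sqrt(3)/9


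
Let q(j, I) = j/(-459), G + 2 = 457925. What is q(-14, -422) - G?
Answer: -210186643/459 ≈ -4.5792e+5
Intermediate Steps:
G = 457923 (G = -2 + 457925 = 457923)
q(j, I) = -j/459 (q(j, I) = j*(-1/459) = -j/459)
q(-14, -422) - G = -1/459*(-14) - 1*457923 = 14/459 - 457923 = -210186643/459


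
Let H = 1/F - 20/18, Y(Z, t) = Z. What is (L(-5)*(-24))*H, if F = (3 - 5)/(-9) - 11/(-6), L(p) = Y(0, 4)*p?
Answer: 0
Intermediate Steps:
L(p) = 0 (L(p) = 0*p = 0)
F = 37/18 (F = -2*(-⅑) - 11*(-⅙) = 2/9 + 11/6 = 37/18 ≈ 2.0556)
H = -208/333 (H = 1/(37/18) - 20/18 = 1*(18/37) - 20*1/18 = 18/37 - 10/9 = -208/333 ≈ -0.62462)
(L(-5)*(-24))*H = (0*(-24))*(-208/333) = 0*(-208/333) = 0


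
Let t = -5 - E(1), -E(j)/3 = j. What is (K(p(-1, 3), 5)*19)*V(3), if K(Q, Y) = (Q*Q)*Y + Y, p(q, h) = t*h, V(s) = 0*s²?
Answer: 0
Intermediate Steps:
E(j) = -3*j
V(s) = 0
t = -2 (t = -5 - (-3) = -5 - 1*(-3) = -5 + 3 = -2)
p(q, h) = -2*h
K(Q, Y) = Y + Y*Q² (K(Q, Y) = Q²*Y + Y = Y*Q² + Y = Y + Y*Q²)
(K(p(-1, 3), 5)*19)*V(3) = ((5*(1 + (-2*3)²))*19)*0 = ((5*(1 + (-6)²))*19)*0 = ((5*(1 + 36))*19)*0 = ((5*37)*19)*0 = (185*19)*0 = 3515*0 = 0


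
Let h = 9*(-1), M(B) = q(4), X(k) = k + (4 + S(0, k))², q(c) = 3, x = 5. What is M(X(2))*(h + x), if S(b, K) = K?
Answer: -12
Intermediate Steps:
X(k) = k + (4 + k)²
M(B) = 3
h = -9
M(X(2))*(h + x) = 3*(-9 + 5) = 3*(-4) = -12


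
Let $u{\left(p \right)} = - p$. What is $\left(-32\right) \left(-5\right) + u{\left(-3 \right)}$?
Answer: $163$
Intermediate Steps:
$\left(-32\right) \left(-5\right) + u{\left(-3 \right)} = \left(-32\right) \left(-5\right) - -3 = 160 + 3 = 163$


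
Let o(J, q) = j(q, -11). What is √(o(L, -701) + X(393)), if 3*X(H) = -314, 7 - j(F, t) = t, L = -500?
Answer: 2*I*√195/3 ≈ 9.3095*I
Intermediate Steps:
j(F, t) = 7 - t
o(J, q) = 18 (o(J, q) = 7 - 1*(-11) = 7 + 11 = 18)
X(H) = -314/3 (X(H) = (⅓)*(-314) = -314/3)
√(o(L, -701) + X(393)) = √(18 - 314/3) = √(-260/3) = 2*I*√195/3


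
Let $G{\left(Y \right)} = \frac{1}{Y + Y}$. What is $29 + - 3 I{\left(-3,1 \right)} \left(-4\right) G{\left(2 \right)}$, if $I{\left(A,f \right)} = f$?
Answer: $32$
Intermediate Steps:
$G{\left(Y \right)} = \frac{1}{2 Y}$
$29 + - 3 I{\left(-3,1 \right)} \left(-4\right) G{\left(2 \right)} = 29 + \left(-3\right) 1 \left(-4\right) \frac{1}{2 \cdot 2} = 29 + \left(-3\right) \left(-4\right) \frac{1}{2} \cdot \frac{1}{2} = 29 + 12 \cdot \frac{1}{4} = 29 + 3 = 32$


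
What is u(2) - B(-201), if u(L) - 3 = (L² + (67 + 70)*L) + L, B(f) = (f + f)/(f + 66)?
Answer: 12601/45 ≈ 280.02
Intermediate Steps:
B(f) = 2*f/(66 + f) (B(f) = (2*f)/(66 + f) = 2*f/(66 + f))
u(L) = 3 + L² + 138*L (u(L) = 3 + ((L² + (67 + 70)*L) + L) = 3 + ((L² + 137*L) + L) = 3 + (L² + 138*L) = 3 + L² + 138*L)
u(2) - B(-201) = (3 + 2² + 138*2) - 2*(-201)/(66 - 201) = (3 + 4 + 276) - 2*(-201)/(-135) = 283 - 2*(-201)*(-1)/135 = 283 - 1*134/45 = 283 - 134/45 = 12601/45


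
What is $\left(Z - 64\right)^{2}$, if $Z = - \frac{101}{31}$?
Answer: $\frac{4347225}{961} \approx 4523.6$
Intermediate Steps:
$Z = - \frac{101}{31}$ ($Z = \left(-101\right) \frac{1}{31} = - \frac{101}{31} \approx -3.2581$)
$\left(Z - 64\right)^{2} = \left(- \frac{101}{31} - 64\right)^{2} = \left(- \frac{2085}{31}\right)^{2} = \frac{4347225}{961}$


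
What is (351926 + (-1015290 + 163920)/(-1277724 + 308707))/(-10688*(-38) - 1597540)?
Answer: -85255782028/288620744433 ≈ -0.29539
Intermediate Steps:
(351926 + (-1015290 + 163920)/(-1277724 + 308707))/(-10688*(-38) - 1597540) = (351926 - 851370/(-969017))/(406144 - 1597540) = (351926 - 851370*(-1/969017))/(-1191396) = (351926 + 851370/969017)*(-1/1191396) = (341023128112/969017)*(-1/1191396) = -85255782028/288620744433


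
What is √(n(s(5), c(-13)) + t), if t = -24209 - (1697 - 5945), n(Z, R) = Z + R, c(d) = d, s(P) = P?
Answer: I*√19969 ≈ 141.31*I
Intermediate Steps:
n(Z, R) = R + Z
t = -19961 (t = -24209 - 1*(-4248) = -24209 + 4248 = -19961)
√(n(s(5), c(-13)) + t) = √((-13 + 5) - 19961) = √(-8 - 19961) = √(-19969) = I*√19969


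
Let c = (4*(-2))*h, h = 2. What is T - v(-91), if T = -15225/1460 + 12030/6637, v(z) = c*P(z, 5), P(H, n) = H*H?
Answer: 256761081079/1938004 ≈ 1.3249e+5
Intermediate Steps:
P(H, n) = H²
c = -16 (c = (4*(-2))*2 = -8*2 = -16)
v(z) = -16*z²
T = -16696905/1938004 (T = -15225*1/1460 + 12030*(1/6637) = -3045/292 + 12030/6637 = -16696905/1938004 ≈ -8.6155)
T - v(-91) = -16696905/1938004 - (-16)*(-91)² = -16696905/1938004 - (-16)*8281 = -16696905/1938004 - 1*(-132496) = -16696905/1938004 + 132496 = 256761081079/1938004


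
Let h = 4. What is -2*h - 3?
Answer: -11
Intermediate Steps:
-2*h - 3 = -2*4 - 3 = -8 - 3 = -11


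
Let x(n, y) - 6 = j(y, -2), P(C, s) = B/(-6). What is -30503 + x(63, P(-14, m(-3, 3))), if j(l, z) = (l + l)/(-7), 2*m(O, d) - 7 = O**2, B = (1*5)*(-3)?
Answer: -213484/7 ≈ -30498.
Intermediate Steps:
B = -15 (B = 5*(-3) = -15)
m(O, d) = 7/2 + O**2/2
j(l, z) = -2*l/7 (j(l, z) = (2*l)*(-1/7) = -2*l/7)
P(C, s) = 5/2 (P(C, s) = -15/(-6) = -15*(-1/6) = 5/2)
x(n, y) = 6 - 2*y/7
-30503 + x(63, P(-14, m(-3, 3))) = -30503 + (6 - 2/7*5/2) = -30503 + (6 - 5/7) = -30503 + 37/7 = -213484/7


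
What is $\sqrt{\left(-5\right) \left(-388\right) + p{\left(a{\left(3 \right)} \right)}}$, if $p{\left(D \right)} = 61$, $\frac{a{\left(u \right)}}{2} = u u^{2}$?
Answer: $\sqrt{2001} \approx 44.733$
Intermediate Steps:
$a{\left(u \right)} = 2 u^{3}$ ($a{\left(u \right)} = 2 u u^{2} = 2 u^{3}$)
$\sqrt{\left(-5\right) \left(-388\right) + p{\left(a{\left(3 \right)} \right)}} = \sqrt{\left(-5\right) \left(-388\right) + 61} = \sqrt{1940 + 61} = \sqrt{2001}$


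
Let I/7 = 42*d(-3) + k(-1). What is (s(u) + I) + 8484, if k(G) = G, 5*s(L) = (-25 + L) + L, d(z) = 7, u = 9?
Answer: 52668/5 ≈ 10534.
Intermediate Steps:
s(L) = -5 + 2*L/5 (s(L) = ((-25 + L) + L)/5 = (-25 + 2*L)/5 = -5 + 2*L/5)
I = 2051 (I = 7*(42*7 - 1) = 7*(294 - 1) = 7*293 = 2051)
(s(u) + I) + 8484 = ((-5 + (⅖)*9) + 2051) + 8484 = ((-5 + 18/5) + 2051) + 8484 = (-7/5 + 2051) + 8484 = 10248/5 + 8484 = 52668/5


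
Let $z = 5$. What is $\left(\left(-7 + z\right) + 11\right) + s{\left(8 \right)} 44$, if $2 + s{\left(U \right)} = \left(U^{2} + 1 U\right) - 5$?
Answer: $2869$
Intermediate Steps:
$s{\left(U \right)} = -7 + U + U^{2}$ ($s{\left(U \right)} = -2 - \left(5 - U - U^{2}\right) = -2 + \left(-5 + U + U^{2}\right) = -7 + U + U^{2}$)
$\left(\left(-7 + z\right) + 11\right) + s{\left(8 \right)} 44 = \left(\left(-7 + 5\right) + 11\right) + \left(-7 + 8 + 8^{2}\right) 44 = \left(-2 + 11\right) + \left(-7 + 8 + 64\right) 44 = 9 + 65 \cdot 44 = 9 + 2860 = 2869$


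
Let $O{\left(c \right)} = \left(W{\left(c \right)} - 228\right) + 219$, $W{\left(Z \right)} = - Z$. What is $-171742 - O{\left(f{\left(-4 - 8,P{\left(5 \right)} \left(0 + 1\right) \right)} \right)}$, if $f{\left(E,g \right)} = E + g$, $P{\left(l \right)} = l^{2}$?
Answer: $-171720$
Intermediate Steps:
$O{\left(c \right)} = -9 - c$ ($O{\left(c \right)} = \left(- c - 228\right) + 219 = \left(-228 - c\right) + 219 = -9 - c$)
$-171742 - O{\left(f{\left(-4 - 8,P{\left(5 \right)} \left(0 + 1\right) \right)} \right)} = -171742 - \left(-9 - \left(\left(-4 - 8\right) + 5^{2} \left(0 + 1\right)\right)\right) = -171742 - \left(-9 - \left(-12 + 25 \cdot 1\right)\right) = -171742 - \left(-9 - \left(-12 + 25\right)\right) = -171742 - \left(-9 - 13\right) = -171742 - -22 = -171742 + 22 = -171720$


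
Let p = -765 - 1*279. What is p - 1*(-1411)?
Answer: 367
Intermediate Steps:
p = -1044 (p = -765 - 279 = -1044)
p - 1*(-1411) = -1044 - 1*(-1411) = -1044 + 1411 = 367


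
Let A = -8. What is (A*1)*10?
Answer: -80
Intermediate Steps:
(A*1)*10 = -8*1*10 = -8*10 = -80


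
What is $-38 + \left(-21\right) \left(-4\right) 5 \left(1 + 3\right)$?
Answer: $1642$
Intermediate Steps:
$-38 + \left(-21\right) \left(-4\right) 5 \left(1 + 3\right) = -38 + 84 \cdot 5 \cdot 4 = -38 + 84 \cdot 20 = -38 + 1680 = 1642$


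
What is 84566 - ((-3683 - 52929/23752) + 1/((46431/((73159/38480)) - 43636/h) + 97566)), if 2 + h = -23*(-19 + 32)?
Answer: 2818752508707822177039/31940093752975448 ≈ 88251.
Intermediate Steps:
h = -301 (h = -2 - 23*(-19 + 32) = -2 - 23*13 = -2 - 299 = -301)
84566 - ((-3683 - 52929/23752) + 1/((46431/((73159/38480)) - 43636/h) + 97566)) = 84566 - ((-3683 - 52929/23752) + 1/((46431/((73159/38480)) - 43636/(-301)) + 97566)) = 84566 - ((-3683 - 52929*1/23752) + 1/((46431/((73159*(1/38480))) - 43636*(-1/301)) + 97566)) = 84566 - ((-3683 - 52929/23752) + 1/((46431/(73159/38480) + 43636/301) + 97566)) = 84566 - (-87531545/23752 + 1/((46431*(38480/73159) + 43636/301) + 97566)) = 84566 - (-87531545/23752 + 1/((1786664880/73159 + 43636/301) + 97566)) = 84566 - (-87531545/23752 + 1/(540978495004/22020859 + 97566)) = 84566 - (-87531545/23752 + 1/(2689465624198/22020859)) = 84566 - (-87531545/23752 + 22020859/2689465624198) = 84566 - 1*(-117706540393700441471/31940093752975448) = 84566 + 117706540393700441471/31940093752975448 = 2818752508707822177039/31940093752975448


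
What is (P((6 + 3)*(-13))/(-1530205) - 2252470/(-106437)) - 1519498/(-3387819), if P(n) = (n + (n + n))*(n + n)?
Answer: 3964932937471107326/183925178628741705 ≈ 21.557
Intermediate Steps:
P(n) = 6*n**2 (P(n) = (n + 2*n)*(2*n) = (3*n)*(2*n) = 6*n**2)
(P((6 + 3)*(-13))/(-1530205) - 2252470/(-106437)) - 1519498/(-3387819) = ((6*((6 + 3)*(-13))**2)/(-1530205) - 2252470/(-106437)) - 1519498/(-3387819) = ((6*(9*(-13))**2)*(-1/1530205) - 2252470*(-1/106437)) - 1519498*(-1)/3387819 = ((6*(-117)**2)*(-1/1530205) + 2252470/106437) - 1*(-1519498/3387819) = ((6*13689)*(-1/1530205) + 2252470/106437) + 1519498/3387819 = (82134*(-1/1530205) + 2252470/106437) + 1519498/3387819 = (-82134/1530205 + 2252470/106437) + 1519498/3387819 = 3437998759792/162870429585 + 1519498/3387819 = 3964932937471107326/183925178628741705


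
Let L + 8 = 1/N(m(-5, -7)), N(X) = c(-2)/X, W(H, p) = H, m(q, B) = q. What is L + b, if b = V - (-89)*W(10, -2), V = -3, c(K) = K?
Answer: 1763/2 ≈ 881.50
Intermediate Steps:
N(X) = -2/X
L = -11/2 (L = -8 + 1/(-2/(-5)) = -8 + 1/(-2*(-⅕)) = -8 + 1/(⅖) = -8 + 5/2 = -11/2 ≈ -5.5000)
b = 887 (b = -3 - (-89)*10 = -3 - 89*(-10) = -3 + 890 = 887)
L + b = -11/2 + 887 = 1763/2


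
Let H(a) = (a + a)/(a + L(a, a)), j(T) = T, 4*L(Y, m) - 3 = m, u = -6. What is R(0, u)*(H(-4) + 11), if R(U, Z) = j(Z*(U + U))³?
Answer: 0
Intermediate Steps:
L(Y, m) = ¾ + m/4
H(a) = 2*a/(¾ + 5*a/4) (H(a) = (a + a)/(a + (¾ + a/4)) = (2*a)/(¾ + 5*a/4) = 2*a/(¾ + 5*a/4))
R(U, Z) = 8*U³*Z³ (R(U, Z) = (Z*(U + U))³ = (Z*(2*U))³ = (2*U*Z)³ = 8*U³*Z³)
R(0, u)*(H(-4) + 11) = (8*0³*(-6)³)*(8*(-4)/(3 + 5*(-4)) + 11) = (8*0*(-216))*(8*(-4)/(3 - 20) + 11) = 0*(8*(-4)/(-17) + 11) = 0*(8*(-4)*(-1/17) + 11) = 0*(32/17 + 11) = 0*(219/17) = 0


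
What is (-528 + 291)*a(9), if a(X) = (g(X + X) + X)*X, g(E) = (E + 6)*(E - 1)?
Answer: -889461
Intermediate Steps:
g(E) = (-1 + E)*(6 + E) (g(E) = (6 + E)*(-1 + E) = (-1 + E)*(6 + E))
a(X) = X*(-6 + 4*X**2 + 11*X) (a(X) = ((-6 + (X + X)**2 + 5*(X + X)) + X)*X = ((-6 + (2*X)**2 + 5*(2*X)) + X)*X = ((-6 + 4*X**2 + 10*X) + X)*X = (-6 + 4*X**2 + 11*X)*X = X*(-6 + 4*X**2 + 11*X))
(-528 + 291)*a(9) = (-528 + 291)*(9*(-6 + 4*9**2 + 11*9)) = -2133*(-6 + 4*81 + 99) = -2133*(-6 + 324 + 99) = -2133*417 = -237*3753 = -889461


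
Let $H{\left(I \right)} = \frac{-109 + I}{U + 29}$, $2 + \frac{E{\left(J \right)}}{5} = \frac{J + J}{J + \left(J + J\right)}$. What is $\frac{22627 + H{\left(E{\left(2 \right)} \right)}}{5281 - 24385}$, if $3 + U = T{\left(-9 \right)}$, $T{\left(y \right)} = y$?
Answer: $- \frac{576815}{487152} \approx -1.1841$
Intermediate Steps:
$U = -12$ ($U = -3 - 9 = -12$)
$E{\left(J \right)} = - \frac{20}{3}$ ($E{\left(J \right)} = -10 + 5 \frac{J + J}{J + \left(J + J\right)} = -10 + 5 \frac{2 J}{J + 2 J} = -10 + 5 \frac{2 J}{3 J} = -10 + 5 \cdot 2 J \frac{1}{3 J} = -10 + 5 \cdot \frac{2}{3} = -10 + \frac{10}{3} = - \frac{20}{3}$)
$H{\left(I \right)} = - \frac{109}{17} + \frac{I}{17}$ ($H{\left(I \right)} = \frac{-109 + I}{-12 + 29} = \frac{-109 + I}{17} = \left(-109 + I\right) \frac{1}{17} = - \frac{109}{17} + \frac{I}{17}$)
$\frac{22627 + H{\left(E{\left(2 \right)} \right)}}{5281 - 24385} = \frac{22627 + \left(- \frac{109}{17} + \frac{1}{17} \left(- \frac{20}{3}\right)\right)}{5281 - 24385} = \frac{22627 - \frac{347}{51}}{-19104} = \left(22627 - \frac{347}{51}\right) \left(- \frac{1}{19104}\right) = \frac{1153630}{51} \left(- \frac{1}{19104}\right) = - \frac{576815}{487152}$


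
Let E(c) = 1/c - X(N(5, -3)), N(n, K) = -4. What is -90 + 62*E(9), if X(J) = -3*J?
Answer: -7444/9 ≈ -827.11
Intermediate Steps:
E(c) = -12 + 1/c (E(c) = 1/c - (-3)*(-4) = 1/c - 1*12 = 1/c - 12 = -12 + 1/c)
-90 + 62*E(9) = -90 + 62*(-12 + 1/9) = -90 + 62*(-12 + ⅑) = -90 + 62*(-107/9) = -90 - 6634/9 = -7444/9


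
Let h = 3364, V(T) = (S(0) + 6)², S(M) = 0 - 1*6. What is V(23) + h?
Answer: 3364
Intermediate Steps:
S(M) = -6 (S(M) = 0 - 6 = -6)
V(T) = 0 (V(T) = (-6 + 6)² = 0² = 0)
V(23) + h = 0 + 3364 = 3364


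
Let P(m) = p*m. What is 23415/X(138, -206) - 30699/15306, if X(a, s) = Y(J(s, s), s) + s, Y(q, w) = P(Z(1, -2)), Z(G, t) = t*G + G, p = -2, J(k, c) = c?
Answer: -20258477/173468 ≈ -116.79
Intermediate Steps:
Z(G, t) = G + G*t (Z(G, t) = G*t + G = G + G*t)
P(m) = -2*m
Y(q, w) = 2 (Y(q, w) = -2*(1 - 2) = -2*(-1) = 2)
X(a, s) = 2 + s
23415/X(138, -206) - 30699/15306 = 23415/(2 - 206) - 30699/15306 = 23415/(-204) - 30699*1/15306 = 23415*(-1/204) - 10233/5102 = -7805/68 - 10233/5102 = -20258477/173468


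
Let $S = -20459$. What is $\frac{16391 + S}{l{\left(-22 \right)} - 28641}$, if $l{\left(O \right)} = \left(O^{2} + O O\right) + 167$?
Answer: $\frac{2034}{13753} \approx 0.1479$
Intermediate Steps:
$l{\left(O \right)} = 167 + 2 O^{2}$ ($l{\left(O \right)} = \left(O^{2} + O^{2}\right) + 167 = 2 O^{2} + 167 = 167 + 2 O^{2}$)
$\frac{16391 + S}{l{\left(-22 \right)} - 28641} = \frac{16391 - 20459}{\left(167 + 2 \left(-22\right)^{2}\right) - 28641} = - \frac{4068}{\left(167 + 2 \cdot 484\right) - 28641} = - \frac{4068}{\left(167 + 968\right) - 28641} = - \frac{4068}{1135 - 28641} = - \frac{4068}{-27506} = \left(-4068\right) \left(- \frac{1}{27506}\right) = \frac{2034}{13753}$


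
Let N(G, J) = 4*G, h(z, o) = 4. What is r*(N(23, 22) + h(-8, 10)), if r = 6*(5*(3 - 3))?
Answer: 0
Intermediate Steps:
r = 0 (r = 6*(5*0) = 6*0 = 0)
r*(N(23, 22) + h(-8, 10)) = 0*(4*23 + 4) = 0*(92 + 4) = 0*96 = 0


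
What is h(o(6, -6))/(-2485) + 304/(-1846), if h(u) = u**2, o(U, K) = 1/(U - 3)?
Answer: -47893/290745 ≈ -0.16473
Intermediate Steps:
o(U, K) = 1/(-3 + U)
h(o(6, -6))/(-2485) + 304/(-1846) = (1/(-3 + 6))**2/(-2485) + 304/(-1846) = (1/3)**2*(-1/2485) + 304*(-1/1846) = (1/3)**2*(-1/2485) - 152/923 = (1/9)*(-1/2485) - 152/923 = -1/22365 - 152/923 = -47893/290745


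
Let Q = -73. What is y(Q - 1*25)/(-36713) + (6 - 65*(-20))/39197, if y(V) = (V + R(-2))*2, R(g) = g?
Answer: 55786578/1439039461 ≈ 0.038767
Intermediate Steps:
y(V) = -4 + 2*V (y(V) = (V - 2)*2 = (-2 + V)*2 = -4 + 2*V)
y(Q - 1*25)/(-36713) + (6 - 65*(-20))/39197 = (-4 + 2*(-73 - 1*25))/(-36713) + (6 - 65*(-20))/39197 = (-4 + 2*(-73 - 25))*(-1/36713) + (6 + 1300)*(1/39197) = (-4 + 2*(-98))*(-1/36713) + 1306*(1/39197) = (-4 - 196)*(-1/36713) + 1306/39197 = -200*(-1/36713) + 1306/39197 = 200/36713 + 1306/39197 = 55786578/1439039461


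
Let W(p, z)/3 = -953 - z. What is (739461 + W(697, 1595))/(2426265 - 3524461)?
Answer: -731817/1098196 ≈ -0.66638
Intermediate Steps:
W(p, z) = -2859 - 3*z (W(p, z) = 3*(-953 - z) = -2859 - 3*z)
(739461 + W(697, 1595))/(2426265 - 3524461) = (739461 + (-2859 - 3*1595))/(2426265 - 3524461) = (739461 + (-2859 - 4785))/(-1098196) = (739461 - 7644)*(-1/1098196) = 731817*(-1/1098196) = -731817/1098196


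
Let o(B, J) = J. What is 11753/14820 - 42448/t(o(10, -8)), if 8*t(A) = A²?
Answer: -78623167/14820 ≈ -5305.2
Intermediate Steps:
t(A) = A²/8
11753/14820 - 42448/t(o(10, -8)) = 11753/14820 - 42448/((⅛)*(-8)²) = 11753*(1/14820) - 42448/((⅛)*64) = 11753/14820 - 42448/8 = 11753/14820 - 42448*⅛ = 11753/14820 - 5306 = -78623167/14820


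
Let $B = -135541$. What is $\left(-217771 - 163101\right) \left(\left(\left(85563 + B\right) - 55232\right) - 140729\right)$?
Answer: $93671278808$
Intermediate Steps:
$\left(-217771 - 163101\right) \left(\left(\left(85563 + B\right) - 55232\right) - 140729\right) = \left(-217771 - 163101\right) \left(\left(\left(85563 - 135541\right) - 55232\right) - 140729\right) = - 380872 \left(\left(-49978 - 55232\right) - 140729\right) = - 380872 \left(-105210 - 140729\right) = \left(-380872\right) \left(-245939\right) = 93671278808$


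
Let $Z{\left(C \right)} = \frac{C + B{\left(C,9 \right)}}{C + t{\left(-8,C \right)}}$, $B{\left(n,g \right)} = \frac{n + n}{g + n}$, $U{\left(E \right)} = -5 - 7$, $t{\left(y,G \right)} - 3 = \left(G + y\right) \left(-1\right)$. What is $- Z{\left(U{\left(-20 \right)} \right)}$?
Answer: $\frac{4}{11} \approx 0.36364$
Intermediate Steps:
$t{\left(y,G \right)} = 3 - G - y$ ($t{\left(y,G \right)} = 3 + \left(G + y\right) \left(-1\right) = 3 - \left(G + y\right) = 3 - G - y$)
$U{\left(E \right)} = -12$ ($U{\left(E \right)} = -5 - 7 = -12$)
$B{\left(n,g \right)} = \frac{2 n}{g + n}$
$Z{\left(C \right)} = \frac{C}{11} + \frac{2 C}{11 \left(9 + C\right)}$ ($Z{\left(C \right)} = \frac{C + \frac{2 C}{9 + C}}{C - \left(-11 + C\right)} = \frac{C + \frac{2 C}{9 + C}}{11} = \left(C + \frac{2 C}{9 + C}\right) \frac{1}{11} = \frac{C}{11} + \frac{2 C}{11 \left(9 + C\right)}$)
$- Z{\left(U{\left(-20 \right)} \right)} = - \frac{\left(-12\right) \left(11 - 12\right)}{11 \left(9 - 12\right)} = - \frac{\left(-12\right) \left(-1\right)}{11 \left(-3\right)} = - \frac{\left(-12\right) \left(-1\right) \left(-1\right)}{11 \cdot 3} = \left(-1\right) \left(- \frac{4}{11}\right) = \frac{4}{11}$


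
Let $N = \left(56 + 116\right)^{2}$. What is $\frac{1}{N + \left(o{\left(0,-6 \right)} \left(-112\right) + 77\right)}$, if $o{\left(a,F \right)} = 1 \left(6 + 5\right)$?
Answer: $\frac{1}{28429} \approx 3.5175 \cdot 10^{-5}$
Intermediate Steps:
$o{\left(a,F \right)} = 11$ ($o{\left(a,F \right)} = 1 \cdot 11 = 11$)
$N = 29584$ ($N = 172^{2} = 29584$)
$\frac{1}{N + \left(o{\left(0,-6 \right)} \left(-112\right) + 77\right)} = \frac{1}{29584 + \left(11 \left(-112\right) + 77\right)} = \frac{1}{29584 + \left(-1232 + 77\right)} = \frac{1}{29584 - 1155} = \frac{1}{28429}$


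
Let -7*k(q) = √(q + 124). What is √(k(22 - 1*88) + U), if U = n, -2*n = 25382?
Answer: √(-621859 - 7*√58)/7 ≈ 112.66*I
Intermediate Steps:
n = -12691 (n = -½*25382 = -12691)
U = -12691
k(q) = -√(124 + q)/7 (k(q) = -√(q + 124)/7 = -√(124 + q)/7)
√(k(22 - 1*88) + U) = √(-√(124 + (22 - 1*88))/7 - 12691) = √(-√(124 + (22 - 88))/7 - 12691) = √(-√(124 - 66)/7 - 12691) = √(-√58/7 - 12691) = √(-12691 - √58/7)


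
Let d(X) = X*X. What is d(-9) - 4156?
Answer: -4075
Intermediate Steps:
d(X) = X²
d(-9) - 4156 = (-9)² - 4156 = 81 - 4156 = -4075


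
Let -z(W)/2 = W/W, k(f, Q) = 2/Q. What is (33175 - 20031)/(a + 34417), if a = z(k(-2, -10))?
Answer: 13144/34415 ≈ 0.38193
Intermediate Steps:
z(W) = -2 (z(W) = -2*W/W = -2*1 = -2)
a = -2
(33175 - 20031)/(a + 34417) = (33175 - 20031)/(-2 + 34417) = 13144/34415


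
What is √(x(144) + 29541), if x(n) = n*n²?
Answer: 5*√120621 ≈ 1736.5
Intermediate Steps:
x(n) = n³
√(x(144) + 29541) = √(144³ + 29541) = √(2985984 + 29541) = √3015525 = 5*√120621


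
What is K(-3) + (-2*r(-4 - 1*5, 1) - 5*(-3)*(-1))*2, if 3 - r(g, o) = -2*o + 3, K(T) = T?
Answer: -41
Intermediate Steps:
r(g, o) = 2*o (r(g, o) = 3 - (-2*o + 3) = 3 - (3 - 2*o) = 3 + (-3 + 2*o) = 2*o)
K(-3) + (-2*r(-4 - 1*5, 1) - 5*(-3)*(-1))*2 = -3 + (-4 - 5*(-3)*(-1))*2 = -3 + (-2*2 + 15*(-1))*2 = -3 + (-4 - 15)*2 = -3 - 19*2 = -3 - 38 = -41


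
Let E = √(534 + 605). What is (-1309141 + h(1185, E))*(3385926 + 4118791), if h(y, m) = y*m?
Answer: -9824732718097 + 8893089645*√1139 ≈ -9.5246e+12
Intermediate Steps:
E = √1139 ≈ 33.749
h(y, m) = m*y
(-1309141 + h(1185, E))*(3385926 + 4118791) = (-1309141 + √1139*1185)*(3385926 + 4118791) = (-1309141 + 1185*√1139)*7504717 = -9824732718097 + 8893089645*√1139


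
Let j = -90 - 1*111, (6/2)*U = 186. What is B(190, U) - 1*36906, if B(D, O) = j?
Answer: -37107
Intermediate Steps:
U = 62 (U = (1/3)*186 = 62)
j = -201 (j = -90 - 111 = -201)
B(D, O) = -201
B(190, U) - 1*36906 = -201 - 1*36906 = -201 - 36906 = -37107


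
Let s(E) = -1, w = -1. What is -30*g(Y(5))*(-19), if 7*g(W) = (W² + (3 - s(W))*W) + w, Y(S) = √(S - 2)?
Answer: 1140/7 + 2280*√3/7 ≈ 727.01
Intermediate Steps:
Y(S) = √(-2 + S)
g(W) = -⅐ + W²/7 + 4*W/7 (g(W) = ((W² + (3 - 1*(-1))*W) - 1)/7 = ((W² + (3 + 1)*W) - 1)/7 = ((W² + 4*W) - 1)/7 = (-1 + W² + 4*W)/7 = -⅐ + W²/7 + 4*W/7)
-30*g(Y(5))*(-19) = -30*(-⅐ + (√(-2 + 5))²/7 + 4*√(-2 + 5)/7)*(-19) = -30*(-⅐ + (√3)²/7 + 4*√3/7)*(-19) = -30*(-⅐ + (⅐)*3 + 4*√3/7)*(-19) = -30*(-⅐ + 3/7 + 4*√3/7)*(-19) = -30*(2/7 + 4*√3/7)*(-19) = (-60/7 - 120*√3/7)*(-19) = 1140/7 + 2280*√3/7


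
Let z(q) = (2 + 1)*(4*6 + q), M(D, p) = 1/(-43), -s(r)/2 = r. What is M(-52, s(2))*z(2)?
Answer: -78/43 ≈ -1.8140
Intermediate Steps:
s(r) = -2*r
M(D, p) = -1/43
z(q) = 72 + 3*q (z(q) = 3*(24 + q) = 72 + 3*q)
M(-52, s(2))*z(2) = -(72 + 3*2)/43 = -(72 + 6)/43 = -1/43*78 = -78/43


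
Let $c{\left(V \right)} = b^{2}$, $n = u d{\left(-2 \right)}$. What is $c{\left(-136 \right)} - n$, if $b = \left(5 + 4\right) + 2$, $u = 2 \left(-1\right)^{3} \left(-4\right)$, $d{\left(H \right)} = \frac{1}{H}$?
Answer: $125$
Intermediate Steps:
$u = 8$ ($u = 2 \left(-1\right) \left(-4\right) = \left(-2\right) \left(-4\right) = 8$)
$n = -4$ ($n = \frac{8}{-2} = 8 \left(- \frac{1}{2}\right) = -4$)
$b = 11$ ($b = 9 + 2 = 11$)
$c{\left(V \right)} = 121$ ($c{\left(V \right)} = 11^{2} = 121$)
$c{\left(-136 \right)} - n = 121 - -4 = 121 + 4 = 125$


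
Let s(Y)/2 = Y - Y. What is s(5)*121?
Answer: 0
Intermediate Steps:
s(Y) = 0 (s(Y) = 2*(Y - Y) = 2*0 = 0)
s(5)*121 = 0*121 = 0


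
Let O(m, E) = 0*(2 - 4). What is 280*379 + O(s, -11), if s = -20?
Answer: 106120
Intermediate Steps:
O(m, E) = 0 (O(m, E) = 0*(-2) = 0)
280*379 + O(s, -11) = 280*379 + 0 = 106120 + 0 = 106120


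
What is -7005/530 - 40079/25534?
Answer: -10005377/676651 ≈ -14.787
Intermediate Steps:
-7005/530 - 40079/25534 = -7005*1/530 - 40079*1/25534 = -1401/106 - 40079/25534 = -10005377/676651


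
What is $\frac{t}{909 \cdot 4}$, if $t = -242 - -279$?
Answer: $\frac{37}{3636} \approx 0.010176$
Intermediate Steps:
$t = 37$ ($t = -242 + 279 = 37$)
$\frac{t}{909 \cdot 4} = \frac{37}{909 \cdot 4} = \frac{37}{3636}$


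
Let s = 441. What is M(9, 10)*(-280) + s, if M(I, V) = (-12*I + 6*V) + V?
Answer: 11081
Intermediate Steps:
M(I, V) = -12*I + 7*V
M(9, 10)*(-280) + s = (-12*9 + 7*10)*(-280) + 441 = (-108 + 70)*(-280) + 441 = -38*(-280) + 441 = 10640 + 441 = 11081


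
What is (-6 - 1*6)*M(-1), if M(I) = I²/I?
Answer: 12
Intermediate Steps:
M(I) = I
(-6 - 1*6)*M(-1) = (-6 - 1*6)*(-1) = (-6 - 6)*(-1) = -12*(-1) = 12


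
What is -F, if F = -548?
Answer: 548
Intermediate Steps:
-F = -1*(-548) = 548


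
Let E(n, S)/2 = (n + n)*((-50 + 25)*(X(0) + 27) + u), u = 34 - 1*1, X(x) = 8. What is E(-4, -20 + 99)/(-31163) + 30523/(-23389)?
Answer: -1266284857/728871407 ≈ -1.7373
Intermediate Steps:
u = 33 (u = 34 - 1 = 33)
E(n, S) = -3368*n (E(n, S) = 2*((n + n)*((-50 + 25)*(8 + 27) + 33)) = 2*((2*n)*(-25*35 + 33)) = 2*((2*n)*(-875 + 33)) = 2*((2*n)*(-842)) = 2*(-1684*n) = -3368*n)
E(-4, -20 + 99)/(-31163) + 30523/(-23389) = -3368*(-4)/(-31163) + 30523/(-23389) = 13472*(-1/31163) + 30523*(-1/23389) = -13472/31163 - 30523/23389 = -1266284857/728871407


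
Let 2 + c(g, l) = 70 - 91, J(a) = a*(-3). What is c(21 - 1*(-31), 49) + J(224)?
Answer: -695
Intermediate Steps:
J(a) = -3*a
c(g, l) = -23 (c(g, l) = -2 + (70 - 91) = -2 - 21 = -23)
c(21 - 1*(-31), 49) + J(224) = -23 - 3*224 = -23 - 672 = -695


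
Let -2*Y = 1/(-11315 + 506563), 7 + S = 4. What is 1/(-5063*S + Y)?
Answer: 990496/15044643743 ≈ 6.5837e-5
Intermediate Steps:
S = -3 (S = -7 + 4 = -3)
Y = -1/990496 (Y = -1/(2*(-11315 + 506563)) = -1/2/495248 = -1/2*1/495248 = -1/990496 ≈ -1.0096e-6)
1/(-5063*S + Y) = 1/(-5063*(-3) - 1/990496) = 1/(15189 - 1/990496) = 1/(15044643743/990496) = 990496/15044643743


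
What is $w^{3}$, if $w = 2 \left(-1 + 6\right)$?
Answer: $1000$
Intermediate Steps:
$w = 10$ ($w = 2 \cdot 5 = 10$)
$w^{3} = 10^{3} = 1000$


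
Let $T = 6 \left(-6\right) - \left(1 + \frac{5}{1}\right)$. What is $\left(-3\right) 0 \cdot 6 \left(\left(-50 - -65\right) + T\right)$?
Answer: $0$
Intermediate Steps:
$T = -42$ ($T = -36 - 6 = -42$)
$\left(-3\right) 0 \cdot 6 \left(\left(-50 - -65\right) + T\right) = \left(-3\right) 0 \cdot 6 \left(\left(-50 - -65\right) - 42\right) = 0 \cdot 6 \left(\left(-50 + 65\right) - 42\right) = 0 \left(15 - 42\right) = 0 \left(-27\right) = 0$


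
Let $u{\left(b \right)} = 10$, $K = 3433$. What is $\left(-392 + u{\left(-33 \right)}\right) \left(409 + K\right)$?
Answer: $-1467644$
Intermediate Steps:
$\left(-392 + u{\left(-33 \right)}\right) \left(409 + K\right) = \left(-392 + 10\right) \left(409 + 3433\right) = \left(-382\right) 3842 = -1467644$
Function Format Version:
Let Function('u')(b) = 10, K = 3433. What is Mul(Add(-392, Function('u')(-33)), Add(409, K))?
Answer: -1467644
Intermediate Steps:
Mul(Add(-392, Function('u')(-33)), Add(409, K)) = Mul(Add(-392, 10), Add(409, 3433)) = Mul(-382, 3842) = -1467644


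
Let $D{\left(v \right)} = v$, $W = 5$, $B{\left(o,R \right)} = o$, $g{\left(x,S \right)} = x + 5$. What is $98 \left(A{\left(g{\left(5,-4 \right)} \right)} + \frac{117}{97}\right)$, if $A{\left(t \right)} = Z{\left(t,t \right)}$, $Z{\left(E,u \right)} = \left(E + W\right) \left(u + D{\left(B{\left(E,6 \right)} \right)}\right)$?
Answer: $\frac{2863266}{97} \approx 29518.0$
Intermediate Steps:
$g{\left(x,S \right)} = 5 + x$
$Z{\left(E,u \right)} = \left(5 + E\right) \left(E + u\right)$ ($Z{\left(E,u \right)} = \left(E + 5\right) \left(u + E\right) = \left(5 + E\right) \left(E + u\right)$)
$A{\left(t \right)} = 2 t^{2} + 10 t$ ($A{\left(t \right)} = t^{2} + 5 t + 5 t + t t = t^{2} + 5 t + 5 t + t^{2} = 2 t^{2} + 10 t$)
$98 \left(A{\left(g{\left(5,-4 \right)} \right)} + \frac{117}{97}\right) = 98 \left(2 \left(5 + 5\right) \left(5 + \left(5 + 5\right)\right) + \frac{117}{97}\right) = 98 \left(2 \cdot 10 \left(5 + 10\right) + 117 \cdot \frac{1}{97}\right) = 98 \left(2 \cdot 10 \cdot 15 + \frac{117}{97}\right) = 98 \left(300 + \frac{117}{97}\right) = 98 \cdot \frac{29217}{97} = \frac{2863266}{97}$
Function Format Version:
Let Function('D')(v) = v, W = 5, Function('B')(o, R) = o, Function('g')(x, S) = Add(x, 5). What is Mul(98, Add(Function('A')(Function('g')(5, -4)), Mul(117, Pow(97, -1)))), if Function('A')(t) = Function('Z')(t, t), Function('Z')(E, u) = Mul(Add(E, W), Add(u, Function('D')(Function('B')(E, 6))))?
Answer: Rational(2863266, 97) ≈ 29518.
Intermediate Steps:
Function('g')(x, S) = Add(5, x)
Function('Z')(E, u) = Mul(Add(5, E), Add(E, u)) (Function('Z')(E, u) = Mul(Add(E, 5), Add(u, E)) = Mul(Add(5, E), Add(E, u)))
Function('A')(t) = Add(Mul(2, Pow(t, 2)), Mul(10, t)) (Function('A')(t) = Add(Pow(t, 2), Mul(5, t), Mul(5, t), Mul(t, t)) = Add(Pow(t, 2), Mul(5, t), Mul(5, t), Pow(t, 2)) = Add(Mul(2, Pow(t, 2)), Mul(10, t)))
Mul(98, Add(Function('A')(Function('g')(5, -4)), Mul(117, Pow(97, -1)))) = Mul(98, Add(Mul(2, Add(5, 5), Add(5, Add(5, 5))), Mul(117, Pow(97, -1)))) = Mul(98, Add(Mul(2, 10, Add(5, 10)), Mul(117, Rational(1, 97)))) = Mul(98, Add(Mul(2, 10, 15), Rational(117, 97))) = Mul(98, Add(300, Rational(117, 97))) = Mul(98, Rational(29217, 97)) = Rational(2863266, 97)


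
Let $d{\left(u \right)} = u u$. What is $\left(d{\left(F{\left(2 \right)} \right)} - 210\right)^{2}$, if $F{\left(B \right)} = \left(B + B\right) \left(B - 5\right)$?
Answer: $4356$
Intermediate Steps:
$F{\left(B \right)} = 2 B \left(-5 + B\right)$
$d{\left(u \right)} = u^{2}$
$\left(d{\left(F{\left(2 \right)} \right)} - 210\right)^{2} = \left(\left(2 \cdot 2 \left(-5 + 2\right)\right)^{2} - 210\right)^{2} = \left(\left(2 \cdot 2 \left(-3\right)\right)^{2} - 210\right)^{2} = \left(\left(-12\right)^{2} - 210\right)^{2} = \left(144 - 210\right)^{2} = \left(-66\right)^{2} = 4356$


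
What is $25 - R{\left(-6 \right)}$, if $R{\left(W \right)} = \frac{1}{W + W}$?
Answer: $\frac{301}{12} \approx 25.083$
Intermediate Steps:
$R{\left(W \right)} = \frac{1}{2 W}$
$25 - R{\left(-6 \right)} = 25 - \frac{1}{2 \left(-6\right)} = 25 - \frac{1}{2} \left(- \frac{1}{6}\right) = 25 - - \frac{1}{12} = 25 + \frac{1}{12} = \frac{301}{12}$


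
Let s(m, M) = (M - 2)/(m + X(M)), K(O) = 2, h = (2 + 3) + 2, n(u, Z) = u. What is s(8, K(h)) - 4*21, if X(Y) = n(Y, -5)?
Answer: -84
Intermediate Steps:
X(Y) = Y
h = 7 (h = 5 + 2 = 7)
s(m, M) = (-2 + M)/(M + m) (s(m, M) = (M - 2)/(m + M) = (-2 + M)/(M + m))
s(8, K(h)) - 4*21 = (-2 + 2)/(2 + 8) - 4*21 = 0/10 - 84 = (⅒)*0 - 84 = 0 - 84 = -84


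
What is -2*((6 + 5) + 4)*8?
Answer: -240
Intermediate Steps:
-2*((6 + 5) + 4)*8 = -2*(11 + 4)*8 = -2*15*8 = -30*8 = -240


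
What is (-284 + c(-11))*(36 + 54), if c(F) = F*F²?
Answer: -145350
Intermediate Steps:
c(F) = F³
(-284 + c(-11))*(36 + 54) = (-284 + (-11)³)*(36 + 54) = (-284 - 1331)*90 = -1615*90 = -145350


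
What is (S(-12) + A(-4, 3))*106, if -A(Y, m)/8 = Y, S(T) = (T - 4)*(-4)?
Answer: 10176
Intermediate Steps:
S(T) = 16 - 4*T (S(T) = (-4 + T)*(-4) = 16 - 4*T)
A(Y, m) = -8*Y
(S(-12) + A(-4, 3))*106 = ((16 - 4*(-12)) - 8*(-4))*106 = ((16 + 48) + 32)*106 = (64 + 32)*106 = 96*106 = 10176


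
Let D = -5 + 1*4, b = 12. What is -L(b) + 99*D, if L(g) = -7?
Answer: -92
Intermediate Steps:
D = -1 (D = -5 + 4 = -1)
-L(b) + 99*D = -1*(-7) + 99*(-1) = 7 - 99 = -92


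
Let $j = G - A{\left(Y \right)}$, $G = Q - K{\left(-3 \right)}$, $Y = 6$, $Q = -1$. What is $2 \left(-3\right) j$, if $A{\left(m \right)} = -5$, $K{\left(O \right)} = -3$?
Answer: $-42$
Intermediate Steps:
$G = 2$ ($G = -1 - -3 = -1 + 3 = 2$)
$j = 7$ ($j = 2 - -5 = 2 + 5 = 7$)
$2 \left(-3\right) j = 2 \left(-3\right) 7 = \left(-6\right) 7 = -42$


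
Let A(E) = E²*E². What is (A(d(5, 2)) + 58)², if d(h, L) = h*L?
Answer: 101163364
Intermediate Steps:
d(h, L) = L*h
A(E) = E⁴
(A(d(5, 2)) + 58)² = ((2*5)⁴ + 58)² = (10⁴ + 58)² = (10000 + 58)² = 10058² = 101163364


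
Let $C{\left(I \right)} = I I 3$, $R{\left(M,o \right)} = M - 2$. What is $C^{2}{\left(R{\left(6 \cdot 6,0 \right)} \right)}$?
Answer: $12027024$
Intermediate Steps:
$R{\left(M,o \right)} = -2 + M$
$C{\left(I \right)} = 3 I^{2}$ ($C{\left(I \right)} = I^{2} \cdot 3 = 3 I^{2}$)
$C^{2}{\left(R{\left(6 \cdot 6,0 \right)} \right)} = \left(3 \left(-2 + 6 \cdot 6\right)^{2}\right)^{2} = \left(3 \left(-2 + 36\right)^{2}\right)^{2} = \left(3 \cdot 34^{2}\right)^{2} = \left(3 \cdot 1156\right)^{2} = 3468^{2} = 12027024$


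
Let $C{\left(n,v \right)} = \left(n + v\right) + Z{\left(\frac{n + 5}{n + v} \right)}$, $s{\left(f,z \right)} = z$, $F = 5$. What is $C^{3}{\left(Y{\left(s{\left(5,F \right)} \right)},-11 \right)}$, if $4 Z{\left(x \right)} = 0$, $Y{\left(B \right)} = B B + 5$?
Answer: $6859$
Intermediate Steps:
$Y{\left(B \right)} = 5 + B^{2}$ ($Y{\left(B \right)} = B^{2} + 5 = 5 + B^{2}$)
$Z{\left(x \right)} = 0$ ($Z{\left(x \right)} = \frac{1}{4} \cdot 0 = 0$)
$C{\left(n,v \right)} = n + v$ ($C{\left(n,v \right)} = \left(n + v\right) + 0 = n + v$)
$C^{3}{\left(Y{\left(s{\left(5,F \right)} \right)},-11 \right)} = \left(\left(5 + 5^{2}\right) - 11\right)^{3} = \left(\left(5 + 25\right) - 11\right)^{3} = \left(30 - 11\right)^{3} = 19^{3} = 6859$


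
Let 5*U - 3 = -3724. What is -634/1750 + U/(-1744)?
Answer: 98327/1526000 ≈ 0.064435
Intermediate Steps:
U = -3721/5 (U = ⅗ + (⅕)*(-3724) = ⅗ - 3724/5 = -3721/5 ≈ -744.20)
-634/1750 + U/(-1744) = -634/1750 - 3721/5/(-1744) = -634*1/1750 - 3721/5*(-1/1744) = -317/875 + 3721/8720 = 98327/1526000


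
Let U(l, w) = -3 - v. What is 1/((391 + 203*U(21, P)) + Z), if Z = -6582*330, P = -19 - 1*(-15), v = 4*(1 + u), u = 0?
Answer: -1/2173090 ≈ -4.6017e-7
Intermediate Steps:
v = 4 (v = 4*(1 + 0) = 4*1 = 4)
P = -4 (P = -19 + 15 = -4)
Z = -2172060
U(l, w) = -7 (U(l, w) = -3 - 1*4 = -3 - 4 = -7)
1/((391 + 203*U(21, P)) + Z) = 1/((391 + 203*(-7)) - 2172060) = 1/((391 - 1421) - 2172060) = 1/(-1030 - 2172060) = 1/(-2173090) = -1/2173090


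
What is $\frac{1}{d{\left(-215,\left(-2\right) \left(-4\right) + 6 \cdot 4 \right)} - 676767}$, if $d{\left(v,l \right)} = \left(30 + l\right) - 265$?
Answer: $- \frac{1}{676970} \approx -1.4772 \cdot 10^{-6}$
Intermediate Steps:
$d{\left(v,l \right)} = -235 + l$
$\frac{1}{d{\left(-215,\left(-2\right) \left(-4\right) + 6 \cdot 4 \right)} - 676767} = \frac{1}{\left(-235 + \left(\left(-2\right) \left(-4\right) + 6 \cdot 4\right)\right) - 676767} = \frac{1}{\left(-235 + \left(8 + 24\right)\right) - 676767} = \frac{1}{\left(-235 + 32\right) - 676767} = \frac{1}{-203 - 676767} = \frac{1}{-676970} = - \frac{1}{676970}$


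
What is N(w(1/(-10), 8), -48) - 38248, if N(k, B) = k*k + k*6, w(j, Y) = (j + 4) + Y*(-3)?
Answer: -3796459/100 ≈ -37965.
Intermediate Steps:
w(j, Y) = 4 + j - 3*Y (w(j, Y) = (4 + j) - 3*Y = 4 + j - 3*Y)
N(k, B) = k**2 + 6*k
N(w(1/(-10), 8), -48) - 38248 = (4 + 1/(-10) - 3*8)*(6 + (4 + 1/(-10) - 3*8)) - 38248 = (4 - 1/10 - 24)*(6 + (4 - 1/10 - 24)) - 38248 = -201*(6 - 201/10)/10 - 38248 = -201/10*(-141/10) - 38248 = 28341/100 - 38248 = -3796459/100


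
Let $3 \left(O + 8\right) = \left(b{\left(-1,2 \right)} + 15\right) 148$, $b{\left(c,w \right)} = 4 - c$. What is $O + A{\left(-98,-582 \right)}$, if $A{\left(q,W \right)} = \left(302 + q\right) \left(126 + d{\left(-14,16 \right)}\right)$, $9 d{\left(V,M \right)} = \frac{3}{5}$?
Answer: $\frac{400444}{15} \approx 26696.0$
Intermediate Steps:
$d{\left(V,M \right)} = \frac{1}{15}$ ($d{\left(V,M \right)} = \frac{3 \cdot \frac{1}{5}}{9} = \frac{1}{9} \cdot \frac{3}{5} = \frac{1}{15}$)
$A{\left(q,W \right)} = \frac{571082}{15} + \frac{1891 q}{15}$ ($A{\left(q,W \right)} = \left(302 + q\right) \left(126 + \frac{1}{15}\right) = \left(302 + q\right) \frac{1891}{15} = \frac{571082}{15} + \frac{1891 q}{15}$)
$O = \frac{2936}{3}$ ($O = -8 + \frac{\left(\left(4 - -1\right) + 15\right) 148}{3} = -8 + \frac{\left(\left(4 + 1\right) + 15\right) 148}{3} = -8 + \frac{\left(5 + 15\right) 148}{3} = -8 + \frac{20 \cdot 148}{3} = -8 + \frac{1}{3} \cdot 2960 = -8 + \frac{2960}{3} = \frac{2936}{3} \approx 978.67$)
$O + A{\left(-98,-582 \right)} = \frac{2936}{3} + \left(\frac{571082}{15} + \frac{1891}{15} \left(-98\right)\right) = \frac{2936}{3} + \left(\frac{571082}{15} - \frac{185318}{15}\right) = \frac{2936}{3} + \frac{128588}{5} = \frac{400444}{15}$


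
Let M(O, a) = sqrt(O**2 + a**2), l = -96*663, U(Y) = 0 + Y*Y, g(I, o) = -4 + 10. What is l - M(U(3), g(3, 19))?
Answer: -63648 - 3*sqrt(13) ≈ -63659.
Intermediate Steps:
g(I, o) = 6
U(Y) = Y**2 (U(Y) = 0 + Y**2 = Y**2)
l = -63648
l - M(U(3), g(3, 19)) = -63648 - sqrt((3**2)**2 + 6**2) = -63648 - sqrt(9**2 + 36) = -63648 - sqrt(81 + 36) = -63648 - sqrt(117) = -63648 - 3*sqrt(13)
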